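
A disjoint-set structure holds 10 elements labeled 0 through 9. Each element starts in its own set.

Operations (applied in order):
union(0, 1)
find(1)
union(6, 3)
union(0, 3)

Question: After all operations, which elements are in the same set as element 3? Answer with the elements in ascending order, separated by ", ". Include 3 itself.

Step 1: union(0, 1) -> merged; set of 0 now {0, 1}
Step 2: find(1) -> no change; set of 1 is {0, 1}
Step 3: union(6, 3) -> merged; set of 6 now {3, 6}
Step 4: union(0, 3) -> merged; set of 0 now {0, 1, 3, 6}
Component of 3: {0, 1, 3, 6}

Answer: 0, 1, 3, 6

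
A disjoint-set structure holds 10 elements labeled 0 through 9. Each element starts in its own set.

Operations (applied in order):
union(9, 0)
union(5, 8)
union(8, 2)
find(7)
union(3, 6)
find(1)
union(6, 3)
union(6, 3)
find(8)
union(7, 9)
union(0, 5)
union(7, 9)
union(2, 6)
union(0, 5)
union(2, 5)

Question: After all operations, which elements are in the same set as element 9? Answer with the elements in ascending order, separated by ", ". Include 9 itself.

Step 1: union(9, 0) -> merged; set of 9 now {0, 9}
Step 2: union(5, 8) -> merged; set of 5 now {5, 8}
Step 3: union(8, 2) -> merged; set of 8 now {2, 5, 8}
Step 4: find(7) -> no change; set of 7 is {7}
Step 5: union(3, 6) -> merged; set of 3 now {3, 6}
Step 6: find(1) -> no change; set of 1 is {1}
Step 7: union(6, 3) -> already same set; set of 6 now {3, 6}
Step 8: union(6, 3) -> already same set; set of 6 now {3, 6}
Step 9: find(8) -> no change; set of 8 is {2, 5, 8}
Step 10: union(7, 9) -> merged; set of 7 now {0, 7, 9}
Step 11: union(0, 5) -> merged; set of 0 now {0, 2, 5, 7, 8, 9}
Step 12: union(7, 9) -> already same set; set of 7 now {0, 2, 5, 7, 8, 9}
Step 13: union(2, 6) -> merged; set of 2 now {0, 2, 3, 5, 6, 7, 8, 9}
Step 14: union(0, 5) -> already same set; set of 0 now {0, 2, 3, 5, 6, 7, 8, 9}
Step 15: union(2, 5) -> already same set; set of 2 now {0, 2, 3, 5, 6, 7, 8, 9}
Component of 9: {0, 2, 3, 5, 6, 7, 8, 9}

Answer: 0, 2, 3, 5, 6, 7, 8, 9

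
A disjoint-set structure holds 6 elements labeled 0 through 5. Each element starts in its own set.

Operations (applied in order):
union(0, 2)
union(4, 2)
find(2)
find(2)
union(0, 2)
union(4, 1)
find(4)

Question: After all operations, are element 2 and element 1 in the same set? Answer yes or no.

Step 1: union(0, 2) -> merged; set of 0 now {0, 2}
Step 2: union(4, 2) -> merged; set of 4 now {0, 2, 4}
Step 3: find(2) -> no change; set of 2 is {0, 2, 4}
Step 4: find(2) -> no change; set of 2 is {0, 2, 4}
Step 5: union(0, 2) -> already same set; set of 0 now {0, 2, 4}
Step 6: union(4, 1) -> merged; set of 4 now {0, 1, 2, 4}
Step 7: find(4) -> no change; set of 4 is {0, 1, 2, 4}
Set of 2: {0, 1, 2, 4}; 1 is a member.

Answer: yes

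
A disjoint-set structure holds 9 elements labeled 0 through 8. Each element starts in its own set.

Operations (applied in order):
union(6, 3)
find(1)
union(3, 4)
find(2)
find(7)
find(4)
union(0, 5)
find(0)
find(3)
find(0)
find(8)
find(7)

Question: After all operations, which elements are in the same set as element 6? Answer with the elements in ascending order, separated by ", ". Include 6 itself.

Answer: 3, 4, 6

Derivation:
Step 1: union(6, 3) -> merged; set of 6 now {3, 6}
Step 2: find(1) -> no change; set of 1 is {1}
Step 3: union(3, 4) -> merged; set of 3 now {3, 4, 6}
Step 4: find(2) -> no change; set of 2 is {2}
Step 5: find(7) -> no change; set of 7 is {7}
Step 6: find(4) -> no change; set of 4 is {3, 4, 6}
Step 7: union(0, 5) -> merged; set of 0 now {0, 5}
Step 8: find(0) -> no change; set of 0 is {0, 5}
Step 9: find(3) -> no change; set of 3 is {3, 4, 6}
Step 10: find(0) -> no change; set of 0 is {0, 5}
Step 11: find(8) -> no change; set of 8 is {8}
Step 12: find(7) -> no change; set of 7 is {7}
Component of 6: {3, 4, 6}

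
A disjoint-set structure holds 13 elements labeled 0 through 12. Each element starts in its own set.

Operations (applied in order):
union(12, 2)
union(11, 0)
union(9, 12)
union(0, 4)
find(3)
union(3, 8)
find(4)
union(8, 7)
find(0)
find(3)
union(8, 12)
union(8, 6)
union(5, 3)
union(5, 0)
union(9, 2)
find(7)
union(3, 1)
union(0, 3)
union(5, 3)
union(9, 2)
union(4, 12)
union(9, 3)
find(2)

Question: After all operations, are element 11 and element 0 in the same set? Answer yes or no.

Step 1: union(12, 2) -> merged; set of 12 now {2, 12}
Step 2: union(11, 0) -> merged; set of 11 now {0, 11}
Step 3: union(9, 12) -> merged; set of 9 now {2, 9, 12}
Step 4: union(0, 4) -> merged; set of 0 now {0, 4, 11}
Step 5: find(3) -> no change; set of 3 is {3}
Step 6: union(3, 8) -> merged; set of 3 now {3, 8}
Step 7: find(4) -> no change; set of 4 is {0, 4, 11}
Step 8: union(8, 7) -> merged; set of 8 now {3, 7, 8}
Step 9: find(0) -> no change; set of 0 is {0, 4, 11}
Step 10: find(3) -> no change; set of 3 is {3, 7, 8}
Step 11: union(8, 12) -> merged; set of 8 now {2, 3, 7, 8, 9, 12}
Step 12: union(8, 6) -> merged; set of 8 now {2, 3, 6, 7, 8, 9, 12}
Step 13: union(5, 3) -> merged; set of 5 now {2, 3, 5, 6, 7, 8, 9, 12}
Step 14: union(5, 0) -> merged; set of 5 now {0, 2, 3, 4, 5, 6, 7, 8, 9, 11, 12}
Step 15: union(9, 2) -> already same set; set of 9 now {0, 2, 3, 4, 5, 6, 7, 8, 9, 11, 12}
Step 16: find(7) -> no change; set of 7 is {0, 2, 3, 4, 5, 6, 7, 8, 9, 11, 12}
Step 17: union(3, 1) -> merged; set of 3 now {0, 1, 2, 3, 4, 5, 6, 7, 8, 9, 11, 12}
Step 18: union(0, 3) -> already same set; set of 0 now {0, 1, 2, 3, 4, 5, 6, 7, 8, 9, 11, 12}
Step 19: union(5, 3) -> already same set; set of 5 now {0, 1, 2, 3, 4, 5, 6, 7, 8, 9, 11, 12}
Step 20: union(9, 2) -> already same set; set of 9 now {0, 1, 2, 3, 4, 5, 6, 7, 8, 9, 11, 12}
Step 21: union(4, 12) -> already same set; set of 4 now {0, 1, 2, 3, 4, 5, 6, 7, 8, 9, 11, 12}
Step 22: union(9, 3) -> already same set; set of 9 now {0, 1, 2, 3, 4, 5, 6, 7, 8, 9, 11, 12}
Step 23: find(2) -> no change; set of 2 is {0, 1, 2, 3, 4, 5, 6, 7, 8, 9, 11, 12}
Set of 11: {0, 1, 2, 3, 4, 5, 6, 7, 8, 9, 11, 12}; 0 is a member.

Answer: yes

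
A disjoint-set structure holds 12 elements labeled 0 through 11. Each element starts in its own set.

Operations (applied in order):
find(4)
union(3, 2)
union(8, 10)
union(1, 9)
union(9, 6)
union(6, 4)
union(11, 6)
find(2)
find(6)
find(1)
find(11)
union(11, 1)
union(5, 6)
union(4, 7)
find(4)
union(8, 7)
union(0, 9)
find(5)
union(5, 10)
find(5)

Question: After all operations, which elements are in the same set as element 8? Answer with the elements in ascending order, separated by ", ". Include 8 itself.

Answer: 0, 1, 4, 5, 6, 7, 8, 9, 10, 11

Derivation:
Step 1: find(4) -> no change; set of 4 is {4}
Step 2: union(3, 2) -> merged; set of 3 now {2, 3}
Step 3: union(8, 10) -> merged; set of 8 now {8, 10}
Step 4: union(1, 9) -> merged; set of 1 now {1, 9}
Step 5: union(9, 6) -> merged; set of 9 now {1, 6, 9}
Step 6: union(6, 4) -> merged; set of 6 now {1, 4, 6, 9}
Step 7: union(11, 6) -> merged; set of 11 now {1, 4, 6, 9, 11}
Step 8: find(2) -> no change; set of 2 is {2, 3}
Step 9: find(6) -> no change; set of 6 is {1, 4, 6, 9, 11}
Step 10: find(1) -> no change; set of 1 is {1, 4, 6, 9, 11}
Step 11: find(11) -> no change; set of 11 is {1, 4, 6, 9, 11}
Step 12: union(11, 1) -> already same set; set of 11 now {1, 4, 6, 9, 11}
Step 13: union(5, 6) -> merged; set of 5 now {1, 4, 5, 6, 9, 11}
Step 14: union(4, 7) -> merged; set of 4 now {1, 4, 5, 6, 7, 9, 11}
Step 15: find(4) -> no change; set of 4 is {1, 4, 5, 6, 7, 9, 11}
Step 16: union(8, 7) -> merged; set of 8 now {1, 4, 5, 6, 7, 8, 9, 10, 11}
Step 17: union(0, 9) -> merged; set of 0 now {0, 1, 4, 5, 6, 7, 8, 9, 10, 11}
Step 18: find(5) -> no change; set of 5 is {0, 1, 4, 5, 6, 7, 8, 9, 10, 11}
Step 19: union(5, 10) -> already same set; set of 5 now {0, 1, 4, 5, 6, 7, 8, 9, 10, 11}
Step 20: find(5) -> no change; set of 5 is {0, 1, 4, 5, 6, 7, 8, 9, 10, 11}
Component of 8: {0, 1, 4, 5, 6, 7, 8, 9, 10, 11}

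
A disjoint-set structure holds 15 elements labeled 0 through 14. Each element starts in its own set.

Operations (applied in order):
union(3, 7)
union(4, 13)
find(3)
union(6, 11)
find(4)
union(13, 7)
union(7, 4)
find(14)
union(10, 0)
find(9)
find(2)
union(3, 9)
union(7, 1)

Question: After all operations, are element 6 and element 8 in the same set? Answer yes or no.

Answer: no

Derivation:
Step 1: union(3, 7) -> merged; set of 3 now {3, 7}
Step 2: union(4, 13) -> merged; set of 4 now {4, 13}
Step 3: find(3) -> no change; set of 3 is {3, 7}
Step 4: union(6, 11) -> merged; set of 6 now {6, 11}
Step 5: find(4) -> no change; set of 4 is {4, 13}
Step 6: union(13, 7) -> merged; set of 13 now {3, 4, 7, 13}
Step 7: union(7, 4) -> already same set; set of 7 now {3, 4, 7, 13}
Step 8: find(14) -> no change; set of 14 is {14}
Step 9: union(10, 0) -> merged; set of 10 now {0, 10}
Step 10: find(9) -> no change; set of 9 is {9}
Step 11: find(2) -> no change; set of 2 is {2}
Step 12: union(3, 9) -> merged; set of 3 now {3, 4, 7, 9, 13}
Step 13: union(7, 1) -> merged; set of 7 now {1, 3, 4, 7, 9, 13}
Set of 6: {6, 11}; 8 is not a member.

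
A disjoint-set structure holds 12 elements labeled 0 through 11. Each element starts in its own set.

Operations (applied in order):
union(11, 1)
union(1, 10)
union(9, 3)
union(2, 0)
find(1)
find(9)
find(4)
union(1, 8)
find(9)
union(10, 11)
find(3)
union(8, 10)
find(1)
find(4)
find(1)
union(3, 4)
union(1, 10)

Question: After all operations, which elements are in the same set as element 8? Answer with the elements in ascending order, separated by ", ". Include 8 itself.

Answer: 1, 8, 10, 11

Derivation:
Step 1: union(11, 1) -> merged; set of 11 now {1, 11}
Step 2: union(1, 10) -> merged; set of 1 now {1, 10, 11}
Step 3: union(9, 3) -> merged; set of 9 now {3, 9}
Step 4: union(2, 0) -> merged; set of 2 now {0, 2}
Step 5: find(1) -> no change; set of 1 is {1, 10, 11}
Step 6: find(9) -> no change; set of 9 is {3, 9}
Step 7: find(4) -> no change; set of 4 is {4}
Step 8: union(1, 8) -> merged; set of 1 now {1, 8, 10, 11}
Step 9: find(9) -> no change; set of 9 is {3, 9}
Step 10: union(10, 11) -> already same set; set of 10 now {1, 8, 10, 11}
Step 11: find(3) -> no change; set of 3 is {3, 9}
Step 12: union(8, 10) -> already same set; set of 8 now {1, 8, 10, 11}
Step 13: find(1) -> no change; set of 1 is {1, 8, 10, 11}
Step 14: find(4) -> no change; set of 4 is {4}
Step 15: find(1) -> no change; set of 1 is {1, 8, 10, 11}
Step 16: union(3, 4) -> merged; set of 3 now {3, 4, 9}
Step 17: union(1, 10) -> already same set; set of 1 now {1, 8, 10, 11}
Component of 8: {1, 8, 10, 11}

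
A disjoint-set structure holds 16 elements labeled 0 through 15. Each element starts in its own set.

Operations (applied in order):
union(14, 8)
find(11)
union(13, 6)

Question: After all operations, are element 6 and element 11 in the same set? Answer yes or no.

Answer: no

Derivation:
Step 1: union(14, 8) -> merged; set of 14 now {8, 14}
Step 2: find(11) -> no change; set of 11 is {11}
Step 3: union(13, 6) -> merged; set of 13 now {6, 13}
Set of 6: {6, 13}; 11 is not a member.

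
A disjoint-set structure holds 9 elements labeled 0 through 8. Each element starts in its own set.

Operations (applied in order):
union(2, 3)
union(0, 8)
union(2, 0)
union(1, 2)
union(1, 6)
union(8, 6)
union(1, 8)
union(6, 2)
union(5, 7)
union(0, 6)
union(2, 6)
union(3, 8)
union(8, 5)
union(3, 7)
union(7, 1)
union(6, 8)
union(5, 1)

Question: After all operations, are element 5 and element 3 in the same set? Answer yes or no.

Answer: yes

Derivation:
Step 1: union(2, 3) -> merged; set of 2 now {2, 3}
Step 2: union(0, 8) -> merged; set of 0 now {0, 8}
Step 3: union(2, 0) -> merged; set of 2 now {0, 2, 3, 8}
Step 4: union(1, 2) -> merged; set of 1 now {0, 1, 2, 3, 8}
Step 5: union(1, 6) -> merged; set of 1 now {0, 1, 2, 3, 6, 8}
Step 6: union(8, 6) -> already same set; set of 8 now {0, 1, 2, 3, 6, 8}
Step 7: union(1, 8) -> already same set; set of 1 now {0, 1, 2, 3, 6, 8}
Step 8: union(6, 2) -> already same set; set of 6 now {0, 1, 2, 3, 6, 8}
Step 9: union(5, 7) -> merged; set of 5 now {5, 7}
Step 10: union(0, 6) -> already same set; set of 0 now {0, 1, 2, 3, 6, 8}
Step 11: union(2, 6) -> already same set; set of 2 now {0, 1, 2, 3, 6, 8}
Step 12: union(3, 8) -> already same set; set of 3 now {0, 1, 2, 3, 6, 8}
Step 13: union(8, 5) -> merged; set of 8 now {0, 1, 2, 3, 5, 6, 7, 8}
Step 14: union(3, 7) -> already same set; set of 3 now {0, 1, 2, 3, 5, 6, 7, 8}
Step 15: union(7, 1) -> already same set; set of 7 now {0, 1, 2, 3, 5, 6, 7, 8}
Step 16: union(6, 8) -> already same set; set of 6 now {0, 1, 2, 3, 5, 6, 7, 8}
Step 17: union(5, 1) -> already same set; set of 5 now {0, 1, 2, 3, 5, 6, 7, 8}
Set of 5: {0, 1, 2, 3, 5, 6, 7, 8}; 3 is a member.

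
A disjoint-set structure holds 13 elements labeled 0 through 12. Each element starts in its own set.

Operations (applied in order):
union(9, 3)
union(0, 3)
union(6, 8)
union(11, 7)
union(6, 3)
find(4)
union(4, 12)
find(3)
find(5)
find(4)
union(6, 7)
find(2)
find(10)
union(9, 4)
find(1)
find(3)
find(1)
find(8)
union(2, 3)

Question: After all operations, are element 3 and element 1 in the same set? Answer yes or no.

Step 1: union(9, 3) -> merged; set of 9 now {3, 9}
Step 2: union(0, 3) -> merged; set of 0 now {0, 3, 9}
Step 3: union(6, 8) -> merged; set of 6 now {6, 8}
Step 4: union(11, 7) -> merged; set of 11 now {7, 11}
Step 5: union(6, 3) -> merged; set of 6 now {0, 3, 6, 8, 9}
Step 6: find(4) -> no change; set of 4 is {4}
Step 7: union(4, 12) -> merged; set of 4 now {4, 12}
Step 8: find(3) -> no change; set of 3 is {0, 3, 6, 8, 9}
Step 9: find(5) -> no change; set of 5 is {5}
Step 10: find(4) -> no change; set of 4 is {4, 12}
Step 11: union(6, 7) -> merged; set of 6 now {0, 3, 6, 7, 8, 9, 11}
Step 12: find(2) -> no change; set of 2 is {2}
Step 13: find(10) -> no change; set of 10 is {10}
Step 14: union(9, 4) -> merged; set of 9 now {0, 3, 4, 6, 7, 8, 9, 11, 12}
Step 15: find(1) -> no change; set of 1 is {1}
Step 16: find(3) -> no change; set of 3 is {0, 3, 4, 6, 7, 8, 9, 11, 12}
Step 17: find(1) -> no change; set of 1 is {1}
Step 18: find(8) -> no change; set of 8 is {0, 3, 4, 6, 7, 8, 9, 11, 12}
Step 19: union(2, 3) -> merged; set of 2 now {0, 2, 3, 4, 6, 7, 8, 9, 11, 12}
Set of 3: {0, 2, 3, 4, 6, 7, 8, 9, 11, 12}; 1 is not a member.

Answer: no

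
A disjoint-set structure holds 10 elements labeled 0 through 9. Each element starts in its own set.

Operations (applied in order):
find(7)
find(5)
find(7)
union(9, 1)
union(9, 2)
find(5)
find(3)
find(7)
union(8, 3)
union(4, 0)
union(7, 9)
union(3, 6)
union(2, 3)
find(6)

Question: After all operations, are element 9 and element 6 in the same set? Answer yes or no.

Answer: yes

Derivation:
Step 1: find(7) -> no change; set of 7 is {7}
Step 2: find(5) -> no change; set of 5 is {5}
Step 3: find(7) -> no change; set of 7 is {7}
Step 4: union(9, 1) -> merged; set of 9 now {1, 9}
Step 5: union(9, 2) -> merged; set of 9 now {1, 2, 9}
Step 6: find(5) -> no change; set of 5 is {5}
Step 7: find(3) -> no change; set of 3 is {3}
Step 8: find(7) -> no change; set of 7 is {7}
Step 9: union(8, 3) -> merged; set of 8 now {3, 8}
Step 10: union(4, 0) -> merged; set of 4 now {0, 4}
Step 11: union(7, 9) -> merged; set of 7 now {1, 2, 7, 9}
Step 12: union(3, 6) -> merged; set of 3 now {3, 6, 8}
Step 13: union(2, 3) -> merged; set of 2 now {1, 2, 3, 6, 7, 8, 9}
Step 14: find(6) -> no change; set of 6 is {1, 2, 3, 6, 7, 8, 9}
Set of 9: {1, 2, 3, 6, 7, 8, 9}; 6 is a member.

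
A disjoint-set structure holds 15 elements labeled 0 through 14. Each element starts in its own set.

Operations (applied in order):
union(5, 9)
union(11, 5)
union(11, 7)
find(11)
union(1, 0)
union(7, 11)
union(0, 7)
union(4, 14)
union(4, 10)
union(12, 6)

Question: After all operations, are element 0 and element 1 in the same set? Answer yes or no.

Step 1: union(5, 9) -> merged; set of 5 now {5, 9}
Step 2: union(11, 5) -> merged; set of 11 now {5, 9, 11}
Step 3: union(11, 7) -> merged; set of 11 now {5, 7, 9, 11}
Step 4: find(11) -> no change; set of 11 is {5, 7, 9, 11}
Step 5: union(1, 0) -> merged; set of 1 now {0, 1}
Step 6: union(7, 11) -> already same set; set of 7 now {5, 7, 9, 11}
Step 7: union(0, 7) -> merged; set of 0 now {0, 1, 5, 7, 9, 11}
Step 8: union(4, 14) -> merged; set of 4 now {4, 14}
Step 9: union(4, 10) -> merged; set of 4 now {4, 10, 14}
Step 10: union(12, 6) -> merged; set of 12 now {6, 12}
Set of 0: {0, 1, 5, 7, 9, 11}; 1 is a member.

Answer: yes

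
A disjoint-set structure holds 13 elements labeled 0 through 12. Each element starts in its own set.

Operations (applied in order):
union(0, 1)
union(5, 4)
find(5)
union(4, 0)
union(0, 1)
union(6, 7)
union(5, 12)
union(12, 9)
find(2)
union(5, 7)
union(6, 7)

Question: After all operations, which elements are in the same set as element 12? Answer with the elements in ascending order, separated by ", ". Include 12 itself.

Step 1: union(0, 1) -> merged; set of 0 now {0, 1}
Step 2: union(5, 4) -> merged; set of 5 now {4, 5}
Step 3: find(5) -> no change; set of 5 is {4, 5}
Step 4: union(4, 0) -> merged; set of 4 now {0, 1, 4, 5}
Step 5: union(0, 1) -> already same set; set of 0 now {0, 1, 4, 5}
Step 6: union(6, 7) -> merged; set of 6 now {6, 7}
Step 7: union(5, 12) -> merged; set of 5 now {0, 1, 4, 5, 12}
Step 8: union(12, 9) -> merged; set of 12 now {0, 1, 4, 5, 9, 12}
Step 9: find(2) -> no change; set of 2 is {2}
Step 10: union(5, 7) -> merged; set of 5 now {0, 1, 4, 5, 6, 7, 9, 12}
Step 11: union(6, 7) -> already same set; set of 6 now {0, 1, 4, 5, 6, 7, 9, 12}
Component of 12: {0, 1, 4, 5, 6, 7, 9, 12}

Answer: 0, 1, 4, 5, 6, 7, 9, 12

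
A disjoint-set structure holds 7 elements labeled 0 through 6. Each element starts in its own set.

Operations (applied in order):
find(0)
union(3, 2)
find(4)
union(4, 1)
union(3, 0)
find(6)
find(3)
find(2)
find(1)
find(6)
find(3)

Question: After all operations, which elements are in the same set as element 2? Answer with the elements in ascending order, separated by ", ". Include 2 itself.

Answer: 0, 2, 3

Derivation:
Step 1: find(0) -> no change; set of 0 is {0}
Step 2: union(3, 2) -> merged; set of 3 now {2, 3}
Step 3: find(4) -> no change; set of 4 is {4}
Step 4: union(4, 1) -> merged; set of 4 now {1, 4}
Step 5: union(3, 0) -> merged; set of 3 now {0, 2, 3}
Step 6: find(6) -> no change; set of 6 is {6}
Step 7: find(3) -> no change; set of 3 is {0, 2, 3}
Step 8: find(2) -> no change; set of 2 is {0, 2, 3}
Step 9: find(1) -> no change; set of 1 is {1, 4}
Step 10: find(6) -> no change; set of 6 is {6}
Step 11: find(3) -> no change; set of 3 is {0, 2, 3}
Component of 2: {0, 2, 3}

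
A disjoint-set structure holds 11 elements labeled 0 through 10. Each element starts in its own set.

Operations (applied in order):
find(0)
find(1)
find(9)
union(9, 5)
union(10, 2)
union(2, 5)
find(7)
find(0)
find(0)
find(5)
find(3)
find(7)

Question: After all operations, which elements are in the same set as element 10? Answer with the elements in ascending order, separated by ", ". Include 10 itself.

Answer: 2, 5, 9, 10

Derivation:
Step 1: find(0) -> no change; set of 0 is {0}
Step 2: find(1) -> no change; set of 1 is {1}
Step 3: find(9) -> no change; set of 9 is {9}
Step 4: union(9, 5) -> merged; set of 9 now {5, 9}
Step 5: union(10, 2) -> merged; set of 10 now {2, 10}
Step 6: union(2, 5) -> merged; set of 2 now {2, 5, 9, 10}
Step 7: find(7) -> no change; set of 7 is {7}
Step 8: find(0) -> no change; set of 0 is {0}
Step 9: find(0) -> no change; set of 0 is {0}
Step 10: find(5) -> no change; set of 5 is {2, 5, 9, 10}
Step 11: find(3) -> no change; set of 3 is {3}
Step 12: find(7) -> no change; set of 7 is {7}
Component of 10: {2, 5, 9, 10}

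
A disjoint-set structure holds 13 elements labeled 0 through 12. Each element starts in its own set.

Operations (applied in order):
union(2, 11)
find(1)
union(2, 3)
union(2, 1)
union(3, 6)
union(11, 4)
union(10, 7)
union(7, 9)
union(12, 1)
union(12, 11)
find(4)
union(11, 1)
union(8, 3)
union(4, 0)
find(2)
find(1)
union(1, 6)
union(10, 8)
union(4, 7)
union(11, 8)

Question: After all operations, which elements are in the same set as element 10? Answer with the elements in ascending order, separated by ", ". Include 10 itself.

Answer: 0, 1, 2, 3, 4, 6, 7, 8, 9, 10, 11, 12

Derivation:
Step 1: union(2, 11) -> merged; set of 2 now {2, 11}
Step 2: find(1) -> no change; set of 1 is {1}
Step 3: union(2, 3) -> merged; set of 2 now {2, 3, 11}
Step 4: union(2, 1) -> merged; set of 2 now {1, 2, 3, 11}
Step 5: union(3, 6) -> merged; set of 3 now {1, 2, 3, 6, 11}
Step 6: union(11, 4) -> merged; set of 11 now {1, 2, 3, 4, 6, 11}
Step 7: union(10, 7) -> merged; set of 10 now {7, 10}
Step 8: union(7, 9) -> merged; set of 7 now {7, 9, 10}
Step 9: union(12, 1) -> merged; set of 12 now {1, 2, 3, 4, 6, 11, 12}
Step 10: union(12, 11) -> already same set; set of 12 now {1, 2, 3, 4, 6, 11, 12}
Step 11: find(4) -> no change; set of 4 is {1, 2, 3, 4, 6, 11, 12}
Step 12: union(11, 1) -> already same set; set of 11 now {1, 2, 3, 4, 6, 11, 12}
Step 13: union(8, 3) -> merged; set of 8 now {1, 2, 3, 4, 6, 8, 11, 12}
Step 14: union(4, 0) -> merged; set of 4 now {0, 1, 2, 3, 4, 6, 8, 11, 12}
Step 15: find(2) -> no change; set of 2 is {0, 1, 2, 3, 4, 6, 8, 11, 12}
Step 16: find(1) -> no change; set of 1 is {0, 1, 2, 3, 4, 6, 8, 11, 12}
Step 17: union(1, 6) -> already same set; set of 1 now {0, 1, 2, 3, 4, 6, 8, 11, 12}
Step 18: union(10, 8) -> merged; set of 10 now {0, 1, 2, 3, 4, 6, 7, 8, 9, 10, 11, 12}
Step 19: union(4, 7) -> already same set; set of 4 now {0, 1, 2, 3, 4, 6, 7, 8, 9, 10, 11, 12}
Step 20: union(11, 8) -> already same set; set of 11 now {0, 1, 2, 3, 4, 6, 7, 8, 9, 10, 11, 12}
Component of 10: {0, 1, 2, 3, 4, 6, 7, 8, 9, 10, 11, 12}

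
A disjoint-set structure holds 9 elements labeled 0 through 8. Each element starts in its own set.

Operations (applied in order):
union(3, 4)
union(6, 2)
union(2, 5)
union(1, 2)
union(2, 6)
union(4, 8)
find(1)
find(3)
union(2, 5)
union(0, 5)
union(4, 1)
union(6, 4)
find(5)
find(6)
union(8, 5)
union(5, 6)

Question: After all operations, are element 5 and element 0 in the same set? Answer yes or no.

Step 1: union(3, 4) -> merged; set of 3 now {3, 4}
Step 2: union(6, 2) -> merged; set of 6 now {2, 6}
Step 3: union(2, 5) -> merged; set of 2 now {2, 5, 6}
Step 4: union(1, 2) -> merged; set of 1 now {1, 2, 5, 6}
Step 5: union(2, 6) -> already same set; set of 2 now {1, 2, 5, 6}
Step 6: union(4, 8) -> merged; set of 4 now {3, 4, 8}
Step 7: find(1) -> no change; set of 1 is {1, 2, 5, 6}
Step 8: find(3) -> no change; set of 3 is {3, 4, 8}
Step 9: union(2, 5) -> already same set; set of 2 now {1, 2, 5, 6}
Step 10: union(0, 5) -> merged; set of 0 now {0, 1, 2, 5, 6}
Step 11: union(4, 1) -> merged; set of 4 now {0, 1, 2, 3, 4, 5, 6, 8}
Step 12: union(6, 4) -> already same set; set of 6 now {0, 1, 2, 3, 4, 5, 6, 8}
Step 13: find(5) -> no change; set of 5 is {0, 1, 2, 3, 4, 5, 6, 8}
Step 14: find(6) -> no change; set of 6 is {0, 1, 2, 3, 4, 5, 6, 8}
Step 15: union(8, 5) -> already same set; set of 8 now {0, 1, 2, 3, 4, 5, 6, 8}
Step 16: union(5, 6) -> already same set; set of 5 now {0, 1, 2, 3, 4, 5, 6, 8}
Set of 5: {0, 1, 2, 3, 4, 5, 6, 8}; 0 is a member.

Answer: yes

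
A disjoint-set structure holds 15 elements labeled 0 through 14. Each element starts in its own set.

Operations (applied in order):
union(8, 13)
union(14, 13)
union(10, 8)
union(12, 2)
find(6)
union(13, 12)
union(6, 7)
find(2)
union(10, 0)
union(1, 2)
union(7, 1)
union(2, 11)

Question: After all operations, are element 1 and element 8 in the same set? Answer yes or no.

Answer: yes

Derivation:
Step 1: union(8, 13) -> merged; set of 8 now {8, 13}
Step 2: union(14, 13) -> merged; set of 14 now {8, 13, 14}
Step 3: union(10, 8) -> merged; set of 10 now {8, 10, 13, 14}
Step 4: union(12, 2) -> merged; set of 12 now {2, 12}
Step 5: find(6) -> no change; set of 6 is {6}
Step 6: union(13, 12) -> merged; set of 13 now {2, 8, 10, 12, 13, 14}
Step 7: union(6, 7) -> merged; set of 6 now {6, 7}
Step 8: find(2) -> no change; set of 2 is {2, 8, 10, 12, 13, 14}
Step 9: union(10, 0) -> merged; set of 10 now {0, 2, 8, 10, 12, 13, 14}
Step 10: union(1, 2) -> merged; set of 1 now {0, 1, 2, 8, 10, 12, 13, 14}
Step 11: union(7, 1) -> merged; set of 7 now {0, 1, 2, 6, 7, 8, 10, 12, 13, 14}
Step 12: union(2, 11) -> merged; set of 2 now {0, 1, 2, 6, 7, 8, 10, 11, 12, 13, 14}
Set of 1: {0, 1, 2, 6, 7, 8, 10, 11, 12, 13, 14}; 8 is a member.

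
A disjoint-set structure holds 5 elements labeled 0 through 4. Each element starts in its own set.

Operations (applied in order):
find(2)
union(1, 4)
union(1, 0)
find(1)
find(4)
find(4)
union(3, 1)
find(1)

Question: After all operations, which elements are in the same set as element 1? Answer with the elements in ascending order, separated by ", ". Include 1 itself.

Answer: 0, 1, 3, 4

Derivation:
Step 1: find(2) -> no change; set of 2 is {2}
Step 2: union(1, 4) -> merged; set of 1 now {1, 4}
Step 3: union(1, 0) -> merged; set of 1 now {0, 1, 4}
Step 4: find(1) -> no change; set of 1 is {0, 1, 4}
Step 5: find(4) -> no change; set of 4 is {0, 1, 4}
Step 6: find(4) -> no change; set of 4 is {0, 1, 4}
Step 7: union(3, 1) -> merged; set of 3 now {0, 1, 3, 4}
Step 8: find(1) -> no change; set of 1 is {0, 1, 3, 4}
Component of 1: {0, 1, 3, 4}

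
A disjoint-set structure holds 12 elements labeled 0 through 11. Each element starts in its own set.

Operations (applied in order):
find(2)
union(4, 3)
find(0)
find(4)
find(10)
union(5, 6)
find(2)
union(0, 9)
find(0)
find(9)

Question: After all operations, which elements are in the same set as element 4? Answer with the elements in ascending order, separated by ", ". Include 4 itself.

Step 1: find(2) -> no change; set of 2 is {2}
Step 2: union(4, 3) -> merged; set of 4 now {3, 4}
Step 3: find(0) -> no change; set of 0 is {0}
Step 4: find(4) -> no change; set of 4 is {3, 4}
Step 5: find(10) -> no change; set of 10 is {10}
Step 6: union(5, 6) -> merged; set of 5 now {5, 6}
Step 7: find(2) -> no change; set of 2 is {2}
Step 8: union(0, 9) -> merged; set of 0 now {0, 9}
Step 9: find(0) -> no change; set of 0 is {0, 9}
Step 10: find(9) -> no change; set of 9 is {0, 9}
Component of 4: {3, 4}

Answer: 3, 4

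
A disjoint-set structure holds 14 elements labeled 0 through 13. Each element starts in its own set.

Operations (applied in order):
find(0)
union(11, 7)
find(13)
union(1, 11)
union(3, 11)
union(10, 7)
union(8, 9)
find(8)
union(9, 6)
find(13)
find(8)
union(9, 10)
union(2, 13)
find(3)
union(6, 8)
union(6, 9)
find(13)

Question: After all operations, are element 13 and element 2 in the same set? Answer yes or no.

Answer: yes

Derivation:
Step 1: find(0) -> no change; set of 0 is {0}
Step 2: union(11, 7) -> merged; set of 11 now {7, 11}
Step 3: find(13) -> no change; set of 13 is {13}
Step 4: union(1, 11) -> merged; set of 1 now {1, 7, 11}
Step 5: union(3, 11) -> merged; set of 3 now {1, 3, 7, 11}
Step 6: union(10, 7) -> merged; set of 10 now {1, 3, 7, 10, 11}
Step 7: union(8, 9) -> merged; set of 8 now {8, 9}
Step 8: find(8) -> no change; set of 8 is {8, 9}
Step 9: union(9, 6) -> merged; set of 9 now {6, 8, 9}
Step 10: find(13) -> no change; set of 13 is {13}
Step 11: find(8) -> no change; set of 8 is {6, 8, 9}
Step 12: union(9, 10) -> merged; set of 9 now {1, 3, 6, 7, 8, 9, 10, 11}
Step 13: union(2, 13) -> merged; set of 2 now {2, 13}
Step 14: find(3) -> no change; set of 3 is {1, 3, 6, 7, 8, 9, 10, 11}
Step 15: union(6, 8) -> already same set; set of 6 now {1, 3, 6, 7, 8, 9, 10, 11}
Step 16: union(6, 9) -> already same set; set of 6 now {1, 3, 6, 7, 8, 9, 10, 11}
Step 17: find(13) -> no change; set of 13 is {2, 13}
Set of 13: {2, 13}; 2 is a member.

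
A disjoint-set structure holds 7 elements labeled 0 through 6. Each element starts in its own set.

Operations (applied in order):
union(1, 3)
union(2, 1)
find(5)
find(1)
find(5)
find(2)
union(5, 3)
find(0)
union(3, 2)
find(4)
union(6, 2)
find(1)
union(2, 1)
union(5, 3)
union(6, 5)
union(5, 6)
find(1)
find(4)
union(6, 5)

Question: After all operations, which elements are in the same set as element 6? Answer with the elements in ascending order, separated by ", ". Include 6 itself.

Step 1: union(1, 3) -> merged; set of 1 now {1, 3}
Step 2: union(2, 1) -> merged; set of 2 now {1, 2, 3}
Step 3: find(5) -> no change; set of 5 is {5}
Step 4: find(1) -> no change; set of 1 is {1, 2, 3}
Step 5: find(5) -> no change; set of 5 is {5}
Step 6: find(2) -> no change; set of 2 is {1, 2, 3}
Step 7: union(5, 3) -> merged; set of 5 now {1, 2, 3, 5}
Step 8: find(0) -> no change; set of 0 is {0}
Step 9: union(3, 2) -> already same set; set of 3 now {1, 2, 3, 5}
Step 10: find(4) -> no change; set of 4 is {4}
Step 11: union(6, 2) -> merged; set of 6 now {1, 2, 3, 5, 6}
Step 12: find(1) -> no change; set of 1 is {1, 2, 3, 5, 6}
Step 13: union(2, 1) -> already same set; set of 2 now {1, 2, 3, 5, 6}
Step 14: union(5, 3) -> already same set; set of 5 now {1, 2, 3, 5, 6}
Step 15: union(6, 5) -> already same set; set of 6 now {1, 2, 3, 5, 6}
Step 16: union(5, 6) -> already same set; set of 5 now {1, 2, 3, 5, 6}
Step 17: find(1) -> no change; set of 1 is {1, 2, 3, 5, 6}
Step 18: find(4) -> no change; set of 4 is {4}
Step 19: union(6, 5) -> already same set; set of 6 now {1, 2, 3, 5, 6}
Component of 6: {1, 2, 3, 5, 6}

Answer: 1, 2, 3, 5, 6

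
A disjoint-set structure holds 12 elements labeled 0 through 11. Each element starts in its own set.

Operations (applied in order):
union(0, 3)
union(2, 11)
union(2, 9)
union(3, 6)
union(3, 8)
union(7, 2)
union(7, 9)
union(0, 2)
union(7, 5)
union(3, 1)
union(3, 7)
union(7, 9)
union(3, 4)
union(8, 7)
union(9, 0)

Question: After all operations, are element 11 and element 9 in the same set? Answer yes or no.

Step 1: union(0, 3) -> merged; set of 0 now {0, 3}
Step 2: union(2, 11) -> merged; set of 2 now {2, 11}
Step 3: union(2, 9) -> merged; set of 2 now {2, 9, 11}
Step 4: union(3, 6) -> merged; set of 3 now {0, 3, 6}
Step 5: union(3, 8) -> merged; set of 3 now {0, 3, 6, 8}
Step 6: union(7, 2) -> merged; set of 7 now {2, 7, 9, 11}
Step 7: union(7, 9) -> already same set; set of 7 now {2, 7, 9, 11}
Step 8: union(0, 2) -> merged; set of 0 now {0, 2, 3, 6, 7, 8, 9, 11}
Step 9: union(7, 5) -> merged; set of 7 now {0, 2, 3, 5, 6, 7, 8, 9, 11}
Step 10: union(3, 1) -> merged; set of 3 now {0, 1, 2, 3, 5, 6, 7, 8, 9, 11}
Step 11: union(3, 7) -> already same set; set of 3 now {0, 1, 2, 3, 5, 6, 7, 8, 9, 11}
Step 12: union(7, 9) -> already same set; set of 7 now {0, 1, 2, 3, 5, 6, 7, 8, 9, 11}
Step 13: union(3, 4) -> merged; set of 3 now {0, 1, 2, 3, 4, 5, 6, 7, 8, 9, 11}
Step 14: union(8, 7) -> already same set; set of 8 now {0, 1, 2, 3, 4, 5, 6, 7, 8, 9, 11}
Step 15: union(9, 0) -> already same set; set of 9 now {0, 1, 2, 3, 4, 5, 6, 7, 8, 9, 11}
Set of 11: {0, 1, 2, 3, 4, 5, 6, 7, 8, 9, 11}; 9 is a member.

Answer: yes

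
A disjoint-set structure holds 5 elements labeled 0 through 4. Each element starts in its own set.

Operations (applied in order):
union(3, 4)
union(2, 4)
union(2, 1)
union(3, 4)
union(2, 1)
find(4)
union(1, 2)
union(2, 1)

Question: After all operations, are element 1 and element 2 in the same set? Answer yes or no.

Step 1: union(3, 4) -> merged; set of 3 now {3, 4}
Step 2: union(2, 4) -> merged; set of 2 now {2, 3, 4}
Step 3: union(2, 1) -> merged; set of 2 now {1, 2, 3, 4}
Step 4: union(3, 4) -> already same set; set of 3 now {1, 2, 3, 4}
Step 5: union(2, 1) -> already same set; set of 2 now {1, 2, 3, 4}
Step 6: find(4) -> no change; set of 4 is {1, 2, 3, 4}
Step 7: union(1, 2) -> already same set; set of 1 now {1, 2, 3, 4}
Step 8: union(2, 1) -> already same set; set of 2 now {1, 2, 3, 4}
Set of 1: {1, 2, 3, 4}; 2 is a member.

Answer: yes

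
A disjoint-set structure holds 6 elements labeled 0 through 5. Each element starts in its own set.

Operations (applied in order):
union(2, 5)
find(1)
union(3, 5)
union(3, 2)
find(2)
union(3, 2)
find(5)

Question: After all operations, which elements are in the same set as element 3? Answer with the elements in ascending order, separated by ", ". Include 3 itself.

Answer: 2, 3, 5

Derivation:
Step 1: union(2, 5) -> merged; set of 2 now {2, 5}
Step 2: find(1) -> no change; set of 1 is {1}
Step 3: union(3, 5) -> merged; set of 3 now {2, 3, 5}
Step 4: union(3, 2) -> already same set; set of 3 now {2, 3, 5}
Step 5: find(2) -> no change; set of 2 is {2, 3, 5}
Step 6: union(3, 2) -> already same set; set of 3 now {2, 3, 5}
Step 7: find(5) -> no change; set of 5 is {2, 3, 5}
Component of 3: {2, 3, 5}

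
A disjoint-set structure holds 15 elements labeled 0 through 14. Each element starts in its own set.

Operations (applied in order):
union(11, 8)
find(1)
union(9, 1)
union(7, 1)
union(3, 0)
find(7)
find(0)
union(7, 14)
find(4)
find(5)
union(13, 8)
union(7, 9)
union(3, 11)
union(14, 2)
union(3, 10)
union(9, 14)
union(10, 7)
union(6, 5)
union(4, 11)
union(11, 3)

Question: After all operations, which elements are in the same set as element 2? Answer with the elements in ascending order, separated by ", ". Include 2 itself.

Step 1: union(11, 8) -> merged; set of 11 now {8, 11}
Step 2: find(1) -> no change; set of 1 is {1}
Step 3: union(9, 1) -> merged; set of 9 now {1, 9}
Step 4: union(7, 1) -> merged; set of 7 now {1, 7, 9}
Step 5: union(3, 0) -> merged; set of 3 now {0, 3}
Step 6: find(7) -> no change; set of 7 is {1, 7, 9}
Step 7: find(0) -> no change; set of 0 is {0, 3}
Step 8: union(7, 14) -> merged; set of 7 now {1, 7, 9, 14}
Step 9: find(4) -> no change; set of 4 is {4}
Step 10: find(5) -> no change; set of 5 is {5}
Step 11: union(13, 8) -> merged; set of 13 now {8, 11, 13}
Step 12: union(7, 9) -> already same set; set of 7 now {1, 7, 9, 14}
Step 13: union(3, 11) -> merged; set of 3 now {0, 3, 8, 11, 13}
Step 14: union(14, 2) -> merged; set of 14 now {1, 2, 7, 9, 14}
Step 15: union(3, 10) -> merged; set of 3 now {0, 3, 8, 10, 11, 13}
Step 16: union(9, 14) -> already same set; set of 9 now {1, 2, 7, 9, 14}
Step 17: union(10, 7) -> merged; set of 10 now {0, 1, 2, 3, 7, 8, 9, 10, 11, 13, 14}
Step 18: union(6, 5) -> merged; set of 6 now {5, 6}
Step 19: union(4, 11) -> merged; set of 4 now {0, 1, 2, 3, 4, 7, 8, 9, 10, 11, 13, 14}
Step 20: union(11, 3) -> already same set; set of 11 now {0, 1, 2, 3, 4, 7, 8, 9, 10, 11, 13, 14}
Component of 2: {0, 1, 2, 3, 4, 7, 8, 9, 10, 11, 13, 14}

Answer: 0, 1, 2, 3, 4, 7, 8, 9, 10, 11, 13, 14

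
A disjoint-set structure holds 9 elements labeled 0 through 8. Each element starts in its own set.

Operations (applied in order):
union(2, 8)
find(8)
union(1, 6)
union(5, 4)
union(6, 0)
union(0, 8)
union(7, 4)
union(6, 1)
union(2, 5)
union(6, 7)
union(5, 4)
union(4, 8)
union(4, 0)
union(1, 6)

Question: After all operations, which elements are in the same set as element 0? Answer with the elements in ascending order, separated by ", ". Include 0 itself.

Answer: 0, 1, 2, 4, 5, 6, 7, 8

Derivation:
Step 1: union(2, 8) -> merged; set of 2 now {2, 8}
Step 2: find(8) -> no change; set of 8 is {2, 8}
Step 3: union(1, 6) -> merged; set of 1 now {1, 6}
Step 4: union(5, 4) -> merged; set of 5 now {4, 5}
Step 5: union(6, 0) -> merged; set of 6 now {0, 1, 6}
Step 6: union(0, 8) -> merged; set of 0 now {0, 1, 2, 6, 8}
Step 7: union(7, 4) -> merged; set of 7 now {4, 5, 7}
Step 8: union(6, 1) -> already same set; set of 6 now {0, 1, 2, 6, 8}
Step 9: union(2, 5) -> merged; set of 2 now {0, 1, 2, 4, 5, 6, 7, 8}
Step 10: union(6, 7) -> already same set; set of 6 now {0, 1, 2, 4, 5, 6, 7, 8}
Step 11: union(5, 4) -> already same set; set of 5 now {0, 1, 2, 4, 5, 6, 7, 8}
Step 12: union(4, 8) -> already same set; set of 4 now {0, 1, 2, 4, 5, 6, 7, 8}
Step 13: union(4, 0) -> already same set; set of 4 now {0, 1, 2, 4, 5, 6, 7, 8}
Step 14: union(1, 6) -> already same set; set of 1 now {0, 1, 2, 4, 5, 6, 7, 8}
Component of 0: {0, 1, 2, 4, 5, 6, 7, 8}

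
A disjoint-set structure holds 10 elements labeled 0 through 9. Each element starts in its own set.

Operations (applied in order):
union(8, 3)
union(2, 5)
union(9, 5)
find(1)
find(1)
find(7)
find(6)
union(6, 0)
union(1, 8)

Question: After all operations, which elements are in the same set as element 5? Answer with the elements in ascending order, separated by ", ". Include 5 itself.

Answer: 2, 5, 9

Derivation:
Step 1: union(8, 3) -> merged; set of 8 now {3, 8}
Step 2: union(2, 5) -> merged; set of 2 now {2, 5}
Step 3: union(9, 5) -> merged; set of 9 now {2, 5, 9}
Step 4: find(1) -> no change; set of 1 is {1}
Step 5: find(1) -> no change; set of 1 is {1}
Step 6: find(7) -> no change; set of 7 is {7}
Step 7: find(6) -> no change; set of 6 is {6}
Step 8: union(6, 0) -> merged; set of 6 now {0, 6}
Step 9: union(1, 8) -> merged; set of 1 now {1, 3, 8}
Component of 5: {2, 5, 9}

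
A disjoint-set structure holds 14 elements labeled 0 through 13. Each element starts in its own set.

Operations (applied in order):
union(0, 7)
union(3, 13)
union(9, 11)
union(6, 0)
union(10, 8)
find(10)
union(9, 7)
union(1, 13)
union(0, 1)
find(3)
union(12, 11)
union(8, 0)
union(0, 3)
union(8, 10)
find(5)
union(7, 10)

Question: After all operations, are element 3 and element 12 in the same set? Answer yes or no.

Answer: yes

Derivation:
Step 1: union(0, 7) -> merged; set of 0 now {0, 7}
Step 2: union(3, 13) -> merged; set of 3 now {3, 13}
Step 3: union(9, 11) -> merged; set of 9 now {9, 11}
Step 4: union(6, 0) -> merged; set of 6 now {0, 6, 7}
Step 5: union(10, 8) -> merged; set of 10 now {8, 10}
Step 6: find(10) -> no change; set of 10 is {8, 10}
Step 7: union(9, 7) -> merged; set of 9 now {0, 6, 7, 9, 11}
Step 8: union(1, 13) -> merged; set of 1 now {1, 3, 13}
Step 9: union(0, 1) -> merged; set of 0 now {0, 1, 3, 6, 7, 9, 11, 13}
Step 10: find(3) -> no change; set of 3 is {0, 1, 3, 6, 7, 9, 11, 13}
Step 11: union(12, 11) -> merged; set of 12 now {0, 1, 3, 6, 7, 9, 11, 12, 13}
Step 12: union(8, 0) -> merged; set of 8 now {0, 1, 3, 6, 7, 8, 9, 10, 11, 12, 13}
Step 13: union(0, 3) -> already same set; set of 0 now {0, 1, 3, 6, 7, 8, 9, 10, 11, 12, 13}
Step 14: union(8, 10) -> already same set; set of 8 now {0, 1, 3, 6, 7, 8, 9, 10, 11, 12, 13}
Step 15: find(5) -> no change; set of 5 is {5}
Step 16: union(7, 10) -> already same set; set of 7 now {0, 1, 3, 6, 7, 8, 9, 10, 11, 12, 13}
Set of 3: {0, 1, 3, 6, 7, 8, 9, 10, 11, 12, 13}; 12 is a member.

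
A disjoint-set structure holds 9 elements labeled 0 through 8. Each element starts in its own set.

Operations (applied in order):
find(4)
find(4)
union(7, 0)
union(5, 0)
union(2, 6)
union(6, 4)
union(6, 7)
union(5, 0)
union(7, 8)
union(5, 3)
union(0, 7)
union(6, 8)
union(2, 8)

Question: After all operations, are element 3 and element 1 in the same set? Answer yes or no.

Answer: no

Derivation:
Step 1: find(4) -> no change; set of 4 is {4}
Step 2: find(4) -> no change; set of 4 is {4}
Step 3: union(7, 0) -> merged; set of 7 now {0, 7}
Step 4: union(5, 0) -> merged; set of 5 now {0, 5, 7}
Step 5: union(2, 6) -> merged; set of 2 now {2, 6}
Step 6: union(6, 4) -> merged; set of 6 now {2, 4, 6}
Step 7: union(6, 7) -> merged; set of 6 now {0, 2, 4, 5, 6, 7}
Step 8: union(5, 0) -> already same set; set of 5 now {0, 2, 4, 5, 6, 7}
Step 9: union(7, 8) -> merged; set of 7 now {0, 2, 4, 5, 6, 7, 8}
Step 10: union(5, 3) -> merged; set of 5 now {0, 2, 3, 4, 5, 6, 7, 8}
Step 11: union(0, 7) -> already same set; set of 0 now {0, 2, 3, 4, 5, 6, 7, 8}
Step 12: union(6, 8) -> already same set; set of 6 now {0, 2, 3, 4, 5, 6, 7, 8}
Step 13: union(2, 8) -> already same set; set of 2 now {0, 2, 3, 4, 5, 6, 7, 8}
Set of 3: {0, 2, 3, 4, 5, 6, 7, 8}; 1 is not a member.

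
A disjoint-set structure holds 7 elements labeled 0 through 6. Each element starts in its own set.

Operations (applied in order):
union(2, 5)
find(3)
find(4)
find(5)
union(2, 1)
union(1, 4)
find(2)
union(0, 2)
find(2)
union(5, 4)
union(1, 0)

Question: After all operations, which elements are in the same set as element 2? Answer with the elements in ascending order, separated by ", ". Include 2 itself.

Step 1: union(2, 5) -> merged; set of 2 now {2, 5}
Step 2: find(3) -> no change; set of 3 is {3}
Step 3: find(4) -> no change; set of 4 is {4}
Step 4: find(5) -> no change; set of 5 is {2, 5}
Step 5: union(2, 1) -> merged; set of 2 now {1, 2, 5}
Step 6: union(1, 4) -> merged; set of 1 now {1, 2, 4, 5}
Step 7: find(2) -> no change; set of 2 is {1, 2, 4, 5}
Step 8: union(0, 2) -> merged; set of 0 now {0, 1, 2, 4, 5}
Step 9: find(2) -> no change; set of 2 is {0, 1, 2, 4, 5}
Step 10: union(5, 4) -> already same set; set of 5 now {0, 1, 2, 4, 5}
Step 11: union(1, 0) -> already same set; set of 1 now {0, 1, 2, 4, 5}
Component of 2: {0, 1, 2, 4, 5}

Answer: 0, 1, 2, 4, 5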